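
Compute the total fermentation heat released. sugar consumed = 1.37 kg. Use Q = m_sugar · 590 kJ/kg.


Q = 1.37 · 590

808.3000 kJ


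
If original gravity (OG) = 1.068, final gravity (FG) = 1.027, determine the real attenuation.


AA = (OG−FG)/(OG−1)·100;  RA = AA·0.8192
AA = (1.068 − 1.027)/(1.068 − 1)·100 = 60.2941
RA = 60.2941·0.8192

49.3929 %


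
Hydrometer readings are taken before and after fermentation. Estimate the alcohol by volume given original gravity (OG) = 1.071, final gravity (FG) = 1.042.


ABV = (OG − FG) · 131.25
ABV = (1.071 − 1.042) · 131.25

3.8062 % ABV


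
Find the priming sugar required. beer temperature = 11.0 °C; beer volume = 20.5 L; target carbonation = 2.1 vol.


residual = 14.695·(0.01821 + 0.09011·e^(−0.04·T));  sugar = (target − residual)·4.0·V
residual = 14.695·(0.01821 + 0.09011·e^(−0.04·11.0)) = 1.1204
sugar = (2.1 − 1.1204)·4.0·20.5

80.3266 g


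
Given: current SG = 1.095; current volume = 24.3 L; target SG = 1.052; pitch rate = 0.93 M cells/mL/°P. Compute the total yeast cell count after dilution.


V_w = V·((SG_c−1)/(SG_t−1)−1);  °P = 259 − 259/SG_t;  cells = rate·(V+V_w)·°P
V_w = 24.3·((1.095−1)/(1.052−1)−1) = 20.0942
V_final = 24.3 + 20.0942 = 44.3942
°P = 259 − 259/1.052 = 12.8023
cells = 0.93·44.3942·12.8023

528.5631 billion cells


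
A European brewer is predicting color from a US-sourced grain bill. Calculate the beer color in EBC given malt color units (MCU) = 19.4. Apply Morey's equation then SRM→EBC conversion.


SRM = 1.4922·MCU^0.6859;  EBC = SRM·1.97
SRM = 1.4922·19.4^0.6859 = 11.4059
EBC = 11.4059·1.97

22.4697 EBC


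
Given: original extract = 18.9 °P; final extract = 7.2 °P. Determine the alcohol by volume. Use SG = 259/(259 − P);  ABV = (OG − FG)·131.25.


OG = 259/(259 − 18.9) = 1.0787
FG = 259/(259 − 7.2) = 1.0286
ABV = (1.0787 − 1.0286)·131.25

6.5787 % ABV


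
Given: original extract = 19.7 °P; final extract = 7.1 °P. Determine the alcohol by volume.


SG = 259/(259 − P);  ABV = (OG − FG)·131.25
OG = 259/(259 − 19.7) = 1.0823
FG = 259/(259 − 7.1) = 1.0282
ABV = (1.0823 − 1.0282)·131.25

7.1056 % ABV


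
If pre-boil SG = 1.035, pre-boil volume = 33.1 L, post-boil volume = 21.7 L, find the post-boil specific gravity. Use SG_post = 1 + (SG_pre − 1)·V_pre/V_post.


pts_pre = (1.035 − 1)·1000 = 35.0000
pts_post = 35.0000·33.1/21.7 = 53.3871
SG_post = 1 + 53.3871/1000

1.0534


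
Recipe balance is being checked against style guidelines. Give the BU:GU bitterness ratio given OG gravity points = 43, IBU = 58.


BU:GU = IBU / OG_points
BU:GU = 58 / 43

1.3488


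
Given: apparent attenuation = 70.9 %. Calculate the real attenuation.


RA = AA · 0.8192
RA = 70.9 · 0.8192

58.0813 %


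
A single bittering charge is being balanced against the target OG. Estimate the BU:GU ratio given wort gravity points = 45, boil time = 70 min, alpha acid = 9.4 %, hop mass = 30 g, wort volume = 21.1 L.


U = 1.65·0.000125^(GP/1000)·(1−e^(−0.04t))/4.15;  IBU = (α/100)·m·U·1000/V;  BU:GU = IBU/GP
U = 1.65·0.000125^(45/1000)·(1−e^(−0.04·70))/4.15 = 0.2492
IBU = (9.4/100)·30·0.2492·1000/21.1 = 33.3056
BU:GU = 33.3056/45

0.7401


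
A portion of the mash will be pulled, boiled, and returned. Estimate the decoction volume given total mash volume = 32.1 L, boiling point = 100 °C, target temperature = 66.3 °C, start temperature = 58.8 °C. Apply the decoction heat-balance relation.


V_dec = V_total·(T_target − T_start)/(T_boil − T_start)
V_dec = 32.1·(66.3 − 58.8)/(100 − 58.8)

5.8434 L


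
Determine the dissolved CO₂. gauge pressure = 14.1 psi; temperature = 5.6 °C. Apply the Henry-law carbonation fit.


vols = (P + 14.695)·(0.01821 + 0.09011·e^(−0.04·T))
vols = (14.1 + 14.695)·(0.01821 + 0.09011·e^(−0.04·5.6))

2.5984 volumes


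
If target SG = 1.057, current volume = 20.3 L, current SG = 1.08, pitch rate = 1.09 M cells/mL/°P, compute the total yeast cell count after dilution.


V_w = V·((SG_c−1)/(SG_t−1)−1);  °P = 259 − 259/SG_t;  cells = rate·(V+V_w)·°P
V_w = 20.3·((1.08−1)/(1.057−1)−1) = 8.1912
V_final = 20.3 + 8.1912 = 28.4912
°P = 259 − 259/1.057 = 13.9669
cells = 1.09·28.4912·13.9669

433.7478 billion cells


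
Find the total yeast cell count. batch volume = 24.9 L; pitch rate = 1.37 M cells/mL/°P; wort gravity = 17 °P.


cells (billions) = rate · V_L · °P
cells = 1.37 · 24.9 · 17

579.9210 billion cells


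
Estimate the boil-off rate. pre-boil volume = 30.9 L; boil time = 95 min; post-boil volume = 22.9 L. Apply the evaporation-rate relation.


rate = (V_pre − V_post) / (t_min/60)
rate = (30.9 − 22.9) / (95/60)

5.0526 L/hr


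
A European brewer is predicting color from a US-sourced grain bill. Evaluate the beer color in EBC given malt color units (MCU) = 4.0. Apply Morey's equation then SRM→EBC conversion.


SRM = 1.4922·MCU^0.6859;  EBC = SRM·1.97
SRM = 1.4922·4.0^0.6859 = 3.8617
EBC = 3.8617·1.97

7.6076 EBC


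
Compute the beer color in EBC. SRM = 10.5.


EBC = SRM · 1.97
EBC = 10.5 · 1.97

20.6850 EBC


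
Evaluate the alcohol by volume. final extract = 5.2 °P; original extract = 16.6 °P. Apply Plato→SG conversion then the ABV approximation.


SG = 259/(259 − P);  ABV = (OG − FG)·131.25
OG = 259/(259 − 16.6) = 1.0685
FG = 259/(259 − 5.2) = 1.0205
ABV = (1.0685 − 1.0205)·131.25

6.2991 % ABV


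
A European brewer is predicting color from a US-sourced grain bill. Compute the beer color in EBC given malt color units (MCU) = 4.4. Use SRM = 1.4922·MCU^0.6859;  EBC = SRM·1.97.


SRM = 1.4922·4.4^0.6859 = 4.1226
EBC = 4.1226·1.97

8.1215 EBC


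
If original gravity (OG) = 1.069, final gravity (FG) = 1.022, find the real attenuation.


AA = (OG−FG)/(OG−1)·100;  RA = AA·0.8192
AA = (1.069 − 1.022)/(1.069 − 1)·100 = 68.1159
RA = 68.1159·0.8192

55.8006 %


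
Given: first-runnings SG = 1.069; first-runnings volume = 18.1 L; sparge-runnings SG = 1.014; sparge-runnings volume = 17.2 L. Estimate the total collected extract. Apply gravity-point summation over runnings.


total = Σ (SG_i − 1)·1000·V_i
first = (1.069 − 1)·1000·18.1 = 1248.9000
sparge = (1.014 − 1)·1000·17.2 = 240.8000
total = 1248.9000 + 240.8000

1489.7000 gravity·L


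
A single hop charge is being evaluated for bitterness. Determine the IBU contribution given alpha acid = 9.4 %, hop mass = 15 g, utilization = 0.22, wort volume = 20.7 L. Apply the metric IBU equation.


IBU = (α/100)·mass·U·1000 / V
IBU = (9.4/100)·15·0.22·1000 / 20.7

14.9855 IBU


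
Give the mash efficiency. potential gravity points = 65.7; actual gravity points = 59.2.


efficiency = actual / potential × 100
efficiency = 59.2 / 65.7 × 100

90.1065 %


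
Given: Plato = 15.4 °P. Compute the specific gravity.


SG = 259/(259 − P)
SG = 259/(259 − 15.4)

1.0632


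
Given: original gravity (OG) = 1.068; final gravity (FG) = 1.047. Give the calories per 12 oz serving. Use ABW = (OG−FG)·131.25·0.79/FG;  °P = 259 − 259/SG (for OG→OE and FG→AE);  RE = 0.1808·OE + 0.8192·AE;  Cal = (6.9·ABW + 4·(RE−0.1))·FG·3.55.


ABW = (1.068 − 1.047)·131.25·0.79/1.047 = 2.0797
OE = 259 − 259/1.068 = 16.4906 °P
AE = 259 − 259/1.047 = 11.6266 °P
RE = 0.1808·16.4906 + 0.8192·11.6266 = 12.5060 °P
Cal = (6.9·2.0797 + 4·(12.5060−0.1))·1.047·3.55

237.7810 kcal


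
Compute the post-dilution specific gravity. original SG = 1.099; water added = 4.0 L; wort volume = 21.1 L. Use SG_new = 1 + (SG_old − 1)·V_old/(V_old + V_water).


pts = (1.099 − 1)·1000·21.1/(21.1 + 4.0) = 83.2231
SG_new = 1 + 83.2231/1000

1.0832


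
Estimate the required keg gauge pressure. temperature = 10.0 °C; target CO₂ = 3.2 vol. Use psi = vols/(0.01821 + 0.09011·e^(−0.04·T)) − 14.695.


psi = 3.2/(0.01821 + 0.09011·e^(−0.04·10.0)) − 14.695

26.0110 psi


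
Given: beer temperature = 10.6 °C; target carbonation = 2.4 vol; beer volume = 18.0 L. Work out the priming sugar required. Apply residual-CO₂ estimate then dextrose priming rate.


residual = 14.695·(0.01821 + 0.09011·e^(−0.04·T));  sugar = (target − residual)·4.0·V
residual = 14.695·(0.01821 + 0.09011·e^(−0.04·10.6)) = 1.1342
sugar = (2.4 − 1.1342)·4.0·18.0

91.1403 g


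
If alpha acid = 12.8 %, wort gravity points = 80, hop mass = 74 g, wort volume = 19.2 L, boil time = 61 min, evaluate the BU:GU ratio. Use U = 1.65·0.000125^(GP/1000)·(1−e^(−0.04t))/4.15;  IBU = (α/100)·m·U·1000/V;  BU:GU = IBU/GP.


U = 1.65·0.000125^(80/1000)·(1−e^(−0.04·61))/4.15 = 0.1768
IBU = (12.8/100)·74·0.1768·1000/19.2 = 87.2415
BU:GU = 87.2415/80

1.0905


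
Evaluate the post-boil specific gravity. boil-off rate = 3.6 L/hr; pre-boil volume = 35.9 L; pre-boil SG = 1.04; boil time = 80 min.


V_post = V_pre − rate·(t/60);  SG_post = 1 + (SG_pre−1)·V_pre/V_post
V_post = 35.9 − 3.6·(80/60) = 31.1000
SG_post = 1 + (1.04 − 1)·35.9/31.1000

1.0462


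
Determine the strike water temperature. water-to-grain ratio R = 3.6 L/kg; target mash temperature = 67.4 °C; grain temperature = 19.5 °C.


T_strike = (0.41/R)·(T_mash − T_grain) + T_mash
T_strike = (0.41/3.6)·(67.4 − 19.5) + 67.4

72.8553 °C


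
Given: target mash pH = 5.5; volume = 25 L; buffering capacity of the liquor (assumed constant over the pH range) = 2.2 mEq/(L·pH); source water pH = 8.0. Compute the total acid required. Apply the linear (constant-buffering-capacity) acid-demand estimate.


acid = buffering capacity · (pH_source − pH_target) · V
acid = 2.2 · (8.0 − 5.5) · 25

137.5000 mEq


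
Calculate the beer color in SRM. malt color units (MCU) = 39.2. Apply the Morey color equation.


SRM = 1.4922 · MCU^0.6859
SRM = 1.4922 · 39.2^0.6859

18.4783 SRM


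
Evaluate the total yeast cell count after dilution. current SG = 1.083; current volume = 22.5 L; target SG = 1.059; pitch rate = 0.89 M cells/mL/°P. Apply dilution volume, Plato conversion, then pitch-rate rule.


V_w = V·((SG_c−1)/(SG_t−1)−1);  °P = 259 − 259/SG_t;  cells = rate·(V+V_w)·°P
V_w = 22.5·((1.083−1)/(1.059−1)−1) = 9.1525
V_final = 22.5 + 9.1525 = 31.6525
°P = 259 − 259/1.059 = 14.4297
cells = 0.89·31.6525·14.4297

406.4943 billion cells


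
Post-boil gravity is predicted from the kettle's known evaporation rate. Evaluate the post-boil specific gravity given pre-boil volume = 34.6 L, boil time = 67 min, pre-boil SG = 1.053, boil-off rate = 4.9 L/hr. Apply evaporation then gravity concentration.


V_post = V_pre − rate·(t/60);  SG_post = 1 + (SG_pre−1)·V_pre/V_post
V_post = 34.6 − 4.9·(67/60) = 29.1283
SG_post = 1 + (1.053 − 1)·34.6/29.1283

1.0630


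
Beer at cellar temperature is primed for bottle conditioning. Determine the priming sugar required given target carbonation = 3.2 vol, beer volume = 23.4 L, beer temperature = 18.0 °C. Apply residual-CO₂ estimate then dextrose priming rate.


residual = 14.695·(0.01821 + 0.09011·e^(−0.04·T));  sugar = (target − residual)·4.0·V
residual = 14.695·(0.01821 + 0.09011·e^(−0.04·18.0)) = 0.9121
sugar = (3.2 − 0.9121)·4.0·23.4

214.1440 g


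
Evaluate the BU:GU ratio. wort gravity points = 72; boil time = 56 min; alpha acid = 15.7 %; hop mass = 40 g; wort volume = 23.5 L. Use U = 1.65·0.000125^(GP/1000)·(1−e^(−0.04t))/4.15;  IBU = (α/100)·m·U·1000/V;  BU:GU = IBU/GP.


U = 1.65·0.000125^(72/1000)·(1−e^(−0.04·56))/4.15 = 0.1860
IBU = (15.7/100)·40·0.1860·1000/23.5 = 49.7073
BU:GU = 49.7073/72

0.6904


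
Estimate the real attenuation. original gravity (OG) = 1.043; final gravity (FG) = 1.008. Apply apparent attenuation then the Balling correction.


AA = (OG−FG)/(OG−1)·100;  RA = AA·0.8192
AA = (1.043 − 1.008)/(1.043 − 1)·100 = 81.3953
RA = 81.3953·0.8192

66.6791 %


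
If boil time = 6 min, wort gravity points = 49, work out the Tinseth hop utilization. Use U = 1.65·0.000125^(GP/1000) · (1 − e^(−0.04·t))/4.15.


bigness = 1.65·0.000125^(49/1000) = 1.0623
boil_factor = (1 − e^(−0.04·6))/4.15 = 0.0514
U = 1.0623 · 0.0514

0.0546


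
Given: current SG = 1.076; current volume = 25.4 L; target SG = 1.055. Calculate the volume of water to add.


V_water = V·((SG_curr − 1)/(SG_target − 1) − 1)
V_water = 25.4·((1.076 − 1)/(1.055 − 1) − 1)

9.6982 L


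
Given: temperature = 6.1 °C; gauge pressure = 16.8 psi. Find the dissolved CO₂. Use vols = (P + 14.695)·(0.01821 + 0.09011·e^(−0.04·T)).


vols = (16.8 + 14.695)·(0.01821 + 0.09011·e^(−0.04·6.1))

2.7971 volumes


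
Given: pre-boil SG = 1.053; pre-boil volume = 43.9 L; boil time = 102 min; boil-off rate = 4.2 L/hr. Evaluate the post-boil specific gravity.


V_post = V_pre − rate·(t/60);  SG_post = 1 + (SG_pre−1)·V_pre/V_post
V_post = 43.9 − 4.2·(102/60) = 36.7600
SG_post = 1 + (1.053 − 1)·43.9/36.7600

1.0633


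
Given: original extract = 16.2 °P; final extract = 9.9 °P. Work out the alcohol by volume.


SG = 259/(259 − P);  ABV = (OG − FG)·131.25
OG = 259/(259 − 16.2) = 1.0667
FG = 259/(259 − 9.9) = 1.0397
ABV = (1.0667 − 1.0397)·131.25

3.5409 % ABV


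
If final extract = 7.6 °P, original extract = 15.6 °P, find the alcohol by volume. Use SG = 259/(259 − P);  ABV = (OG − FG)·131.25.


OG = 259/(259 − 15.6) = 1.0641
FG = 259/(259 − 7.6) = 1.0302
ABV = (1.0641 − 1.0302)·131.25

4.4443 % ABV


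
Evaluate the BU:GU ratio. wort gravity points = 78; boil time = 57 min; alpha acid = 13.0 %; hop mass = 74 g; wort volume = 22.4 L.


U = 1.65·0.000125^(GP/1000)·(1−e^(−0.04t))/4.15;  IBU = (α/100)·m·U·1000/V;  BU:GU = IBU/GP
U = 1.65·0.000125^(78/1000)·(1−e^(−0.04·57))/4.15 = 0.1771
IBU = (13.0/100)·74·0.1771·1000/22.4 = 76.0433
BU:GU = 76.0433/78

0.9749


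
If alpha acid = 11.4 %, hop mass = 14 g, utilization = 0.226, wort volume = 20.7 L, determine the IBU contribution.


IBU = (α/100)·mass·U·1000 / V
IBU = (11.4/100)·14·0.226·1000 / 20.7

17.4249 IBU


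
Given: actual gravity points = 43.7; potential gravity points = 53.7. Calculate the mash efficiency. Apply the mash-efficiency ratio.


efficiency = actual / potential × 100
efficiency = 43.7 / 53.7 × 100

81.3780 %


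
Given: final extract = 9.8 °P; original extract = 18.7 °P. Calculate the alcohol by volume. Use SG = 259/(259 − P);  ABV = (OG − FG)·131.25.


OG = 259/(259 − 18.7) = 1.0778
FG = 259/(259 − 9.8) = 1.0393
ABV = (1.0778 − 1.0393)·131.25

5.0523 % ABV


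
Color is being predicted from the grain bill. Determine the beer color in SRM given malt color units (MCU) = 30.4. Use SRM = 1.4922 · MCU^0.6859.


SRM = 1.4922 · 30.4^0.6859

15.5214 SRM


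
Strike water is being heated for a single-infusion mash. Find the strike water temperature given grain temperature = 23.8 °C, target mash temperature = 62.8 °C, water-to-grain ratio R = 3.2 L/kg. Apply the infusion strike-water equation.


T_strike = (0.41/R)·(T_mash − T_grain) + T_mash
T_strike = (0.41/3.2)·(62.8 − 23.8) + 62.8

67.7969 °C


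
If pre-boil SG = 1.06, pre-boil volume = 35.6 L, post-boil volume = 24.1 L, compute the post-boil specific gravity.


SG_post = 1 + (SG_pre − 1)·V_pre/V_post
pts_pre = (1.06 − 1)·1000 = 60.0000
pts_post = 60.0000·35.6/24.1 = 88.6307
SG_post = 1 + 88.6307/1000

1.0886


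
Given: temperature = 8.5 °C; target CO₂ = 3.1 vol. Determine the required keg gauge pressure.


psi = vols/(0.01821 + 0.09011·e^(−0.04·T)) − 14.695
psi = 3.1/(0.01821 + 0.09011·e^(−0.04·8.5)) − 14.695

22.9503 psi


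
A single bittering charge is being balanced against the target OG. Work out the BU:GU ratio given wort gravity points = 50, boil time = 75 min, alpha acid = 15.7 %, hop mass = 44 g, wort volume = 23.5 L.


U = 1.65·0.000125^(GP/1000)·(1−e^(−0.04t))/4.15;  IBU = (α/100)·m·U·1000/V;  BU:GU = IBU/GP
U = 1.65·0.000125^(50/1000)·(1−e^(−0.04·75))/4.15 = 0.2410
IBU = (15.7/100)·44·0.2410·1000/23.5 = 70.8577
BU:GU = 70.8577/50

1.4172


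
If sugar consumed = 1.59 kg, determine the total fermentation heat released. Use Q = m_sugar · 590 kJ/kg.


Q = 1.59 · 590

938.1000 kJ


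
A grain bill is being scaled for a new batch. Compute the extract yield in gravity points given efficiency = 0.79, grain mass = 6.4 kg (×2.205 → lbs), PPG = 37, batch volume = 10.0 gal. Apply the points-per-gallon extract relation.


points = lbs × PPG × eff / vol
lbs = 6.4 × 2.205 = 14.1120
points = 14.1120 × 37 × 0.79 / 10.0

41.2494 points


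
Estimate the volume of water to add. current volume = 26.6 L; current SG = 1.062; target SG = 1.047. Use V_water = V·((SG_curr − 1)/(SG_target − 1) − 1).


V_water = 26.6·((1.062 − 1)/(1.047 − 1) − 1)

8.4894 L


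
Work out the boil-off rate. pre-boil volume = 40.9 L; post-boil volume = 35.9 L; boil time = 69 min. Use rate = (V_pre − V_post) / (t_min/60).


rate = (40.9 − 35.9) / (69/60)

4.3478 L/hr


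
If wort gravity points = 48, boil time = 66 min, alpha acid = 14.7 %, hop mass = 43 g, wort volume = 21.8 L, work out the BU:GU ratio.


U = 1.65·0.000125^(GP/1000)·(1−e^(−0.04t))/4.15;  IBU = (α/100)·m·U·1000/V;  BU:GU = IBU/GP
U = 1.65·0.000125^(48/1000)·(1−e^(−0.04·66))/4.15 = 0.2398
IBU = (14.7/100)·43·0.2398·1000/21.8 = 69.5446
BU:GU = 69.5446/48

1.4488


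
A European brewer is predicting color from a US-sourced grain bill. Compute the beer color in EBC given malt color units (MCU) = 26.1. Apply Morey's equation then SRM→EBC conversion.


SRM = 1.4922·MCU^0.6859;  EBC = SRM·1.97
SRM = 1.4922·26.1^0.6859 = 13.9798
EBC = 13.9798·1.97

27.5402 EBC


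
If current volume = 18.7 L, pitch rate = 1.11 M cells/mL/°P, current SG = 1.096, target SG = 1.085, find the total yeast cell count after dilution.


V_w = V·((SG_c−1)/(SG_t−1)−1);  °P = 259 − 259/SG_t;  cells = rate·(V+V_w)·°P
V_w = 18.7·((1.096−1)/(1.085−1)−1) = 2.4200
V_final = 18.7 + 2.4200 = 21.1200
°P = 259 − 259/1.085 = 20.2903
cells = 1.11·21.1200·20.2903

475.6701 billion cells


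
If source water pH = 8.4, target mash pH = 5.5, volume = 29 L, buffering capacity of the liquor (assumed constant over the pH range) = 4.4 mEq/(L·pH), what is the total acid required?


acid = buffering capacity · (pH_source − pH_target) · V
acid = 4.4 · (8.4 − 5.5) · 29

370.0400 mEq


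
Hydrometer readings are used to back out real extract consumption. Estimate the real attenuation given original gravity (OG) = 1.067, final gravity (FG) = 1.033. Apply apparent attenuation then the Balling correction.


AA = (OG−FG)/(OG−1)·100;  RA = AA·0.8192
AA = (1.067 − 1.033)/(1.067 − 1)·100 = 50.7463
RA = 50.7463·0.8192

41.5713 %


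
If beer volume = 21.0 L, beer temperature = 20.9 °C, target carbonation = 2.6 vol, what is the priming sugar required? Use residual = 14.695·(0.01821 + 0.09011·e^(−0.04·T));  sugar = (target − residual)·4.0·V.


residual = 14.695·(0.01821 + 0.09011·e^(−0.04·20.9)) = 0.8415
sugar = (2.6 − 0.8415)·4.0·21.0

147.7103 g


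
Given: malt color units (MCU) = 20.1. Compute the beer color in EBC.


SRM = 1.4922·MCU^0.6859;  EBC = SRM·1.97
SRM = 1.4922·20.1^0.6859 = 11.6866
EBC = 11.6866·1.97

23.0227 EBC


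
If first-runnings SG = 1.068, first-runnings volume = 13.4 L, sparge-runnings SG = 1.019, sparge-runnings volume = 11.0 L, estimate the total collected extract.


total = Σ (SG_i − 1)·1000·V_i
first = (1.068 − 1)·1000·13.4 = 911.2000
sparge = (1.019 − 1)·1000·11.0 = 209.0000
total = 911.2000 + 209.0000

1120.2000 gravity·L


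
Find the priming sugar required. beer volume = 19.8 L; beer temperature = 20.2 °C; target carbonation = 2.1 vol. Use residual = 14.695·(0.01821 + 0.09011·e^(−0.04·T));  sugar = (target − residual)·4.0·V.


residual = 14.695·(0.01821 + 0.09011·e^(−0.04·20.2)) = 0.8578
sugar = (2.1 − 0.8578)·4.0·19.8

98.3790 g


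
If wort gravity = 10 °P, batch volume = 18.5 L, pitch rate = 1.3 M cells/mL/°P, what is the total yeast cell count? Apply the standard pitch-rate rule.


cells (billions) = rate · V_L · °P
cells = 1.3 · 18.5 · 10

240.5000 billion cells


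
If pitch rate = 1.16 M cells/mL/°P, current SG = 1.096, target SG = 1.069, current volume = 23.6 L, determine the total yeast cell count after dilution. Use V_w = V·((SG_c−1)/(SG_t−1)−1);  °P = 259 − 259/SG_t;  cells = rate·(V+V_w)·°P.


V_w = 23.6·((1.096−1)/(1.069−1)−1) = 9.2348
V_final = 23.6 + 9.2348 = 32.8348
°P = 259 − 259/1.069 = 16.7175
cells = 1.16·32.8348·16.7175

636.7417 billion cells


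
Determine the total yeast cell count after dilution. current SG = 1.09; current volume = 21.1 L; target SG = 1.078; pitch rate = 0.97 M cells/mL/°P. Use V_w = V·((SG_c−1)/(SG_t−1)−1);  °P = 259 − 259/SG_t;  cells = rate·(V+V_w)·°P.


V_w = 21.1·((1.09−1)/(1.078−1)−1) = 3.2462
V_final = 21.1 + 3.2462 = 24.3462
°P = 259 − 259/1.078 = 18.7403
cells = 0.97·24.3462·18.7403

442.5656 billion cells


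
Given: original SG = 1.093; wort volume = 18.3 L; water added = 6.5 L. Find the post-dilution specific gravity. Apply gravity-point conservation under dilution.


SG_new = 1 + (SG_old − 1)·V_old/(V_old + V_water)
pts = (1.093 − 1)·1000·18.3/(18.3 + 6.5) = 68.6250
SG_new = 1 + 68.6250/1000

1.0686


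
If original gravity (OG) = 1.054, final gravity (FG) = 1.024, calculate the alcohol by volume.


ABV = (OG − FG) · 131.25
ABV = (1.054 − 1.024) · 131.25

3.9375 % ABV


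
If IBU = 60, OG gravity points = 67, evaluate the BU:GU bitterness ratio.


BU:GU = IBU / OG_points
BU:GU = 60 / 67

0.8955


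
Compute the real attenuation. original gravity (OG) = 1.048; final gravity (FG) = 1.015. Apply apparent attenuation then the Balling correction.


AA = (OG−FG)/(OG−1)·100;  RA = AA·0.8192
AA = (1.048 − 1.015)/(1.048 − 1)·100 = 68.7500
RA = 68.7500·0.8192

56.3200 %


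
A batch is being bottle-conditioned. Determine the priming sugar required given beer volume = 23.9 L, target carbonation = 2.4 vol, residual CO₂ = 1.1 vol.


sugar = (target − residual)·4.0·V
sugar = (2.4 − 1.1)·4.0·23.9

124.2800 g


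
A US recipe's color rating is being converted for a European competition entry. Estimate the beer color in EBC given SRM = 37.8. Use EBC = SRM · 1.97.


EBC = 37.8 · 1.97

74.4660 EBC


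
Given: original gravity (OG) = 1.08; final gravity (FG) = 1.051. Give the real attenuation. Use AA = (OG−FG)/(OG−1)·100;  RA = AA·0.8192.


AA = (1.08 − 1.051)/(1.08 − 1)·100 = 36.2500
RA = 36.2500·0.8192

29.6960 %


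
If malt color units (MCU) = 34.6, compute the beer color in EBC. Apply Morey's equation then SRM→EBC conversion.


SRM = 1.4922·MCU^0.6859;  EBC = SRM·1.97
SRM = 1.4922·34.6^0.6859 = 16.9621
EBC = 16.9621·1.97

33.4153 EBC


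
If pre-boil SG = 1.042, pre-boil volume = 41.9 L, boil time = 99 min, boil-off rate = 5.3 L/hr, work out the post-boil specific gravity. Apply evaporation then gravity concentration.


V_post = V_pre − rate·(t/60);  SG_post = 1 + (SG_pre−1)·V_pre/V_post
V_post = 41.9 − 5.3·(99/60) = 33.1550
SG_post = 1 + (1.042 − 1)·41.9/33.1550

1.0531


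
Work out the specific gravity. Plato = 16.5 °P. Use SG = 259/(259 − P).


SG = 259/(259 − 16.5)

1.0680


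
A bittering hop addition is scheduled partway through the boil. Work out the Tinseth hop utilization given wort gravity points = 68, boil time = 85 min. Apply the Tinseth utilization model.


U = 1.65·0.000125^(GP/1000) · (1 − e^(−0.04·t))/4.15
bigness = 1.65·0.000125^(68/1000) = 0.8955
boil_factor = (1 − e^(−0.04·85))/4.15 = 0.2329
U = 0.8955 · 0.2329

0.2086


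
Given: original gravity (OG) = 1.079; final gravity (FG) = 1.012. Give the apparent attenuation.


AA = (OG − FG)/(OG − 1) · 100
AA = (1.079 − 1.012)/(1.079 − 1) · 100

84.8101 %


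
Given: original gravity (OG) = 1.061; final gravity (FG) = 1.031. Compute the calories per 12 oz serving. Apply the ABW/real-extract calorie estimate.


ABW = (OG−FG)·131.25·0.79/FG;  °P = 259 − 259/SG (for OG→OE and FG→AE);  RE = 0.1808·OE + 0.8192·AE;  Cal = (6.9·ABW + 4·(RE−0.1))·FG·3.55
ABW = (1.061 − 1.031)·131.25·0.79/1.031 = 3.0171
OE = 259 − 259/1.061 = 14.8907 °P
AE = 259 − 259/1.031 = 7.7876 °P
RE = 0.1808·14.8907 + 0.8192·7.7876 = 9.0718 °P
Cal = (6.9·3.0171 + 4·(9.0718−0.1))·1.031·3.55

207.5440 kcal


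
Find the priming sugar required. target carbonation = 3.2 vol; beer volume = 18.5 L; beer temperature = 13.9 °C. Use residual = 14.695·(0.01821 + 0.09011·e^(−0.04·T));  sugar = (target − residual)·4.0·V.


residual = 14.695·(0.01821 + 0.09011·e^(−0.04·13.9)) = 1.0270
sugar = (3.2 − 1.0270)·4.0·18.5

160.8017 g


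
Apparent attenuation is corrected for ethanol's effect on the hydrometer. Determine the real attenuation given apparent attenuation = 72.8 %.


RA = AA · 0.8192
RA = 72.8 · 0.8192

59.6378 %


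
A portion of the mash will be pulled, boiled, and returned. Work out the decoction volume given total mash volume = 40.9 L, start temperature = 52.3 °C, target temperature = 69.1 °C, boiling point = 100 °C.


V_dec = V_total·(T_target − T_start)/(T_boil − T_start)
V_dec = 40.9·(69.1 − 52.3)/(100 − 52.3)

14.4050 L


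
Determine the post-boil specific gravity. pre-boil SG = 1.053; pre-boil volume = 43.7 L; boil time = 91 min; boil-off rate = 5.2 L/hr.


V_post = V_pre − rate·(t/60);  SG_post = 1 + (SG_pre−1)·V_pre/V_post
V_post = 43.7 − 5.2·(91/60) = 35.8133
SG_post = 1 + (1.053 − 1)·43.7/35.8133

1.0647


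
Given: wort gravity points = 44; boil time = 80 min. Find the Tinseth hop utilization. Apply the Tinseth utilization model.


U = 1.65·0.000125^(GP/1000) · (1 − e^(−0.04·t))/4.15
bigness = 1.65·0.000125^(44/1000) = 1.1111
boil_factor = (1 − e^(−0.04·80))/4.15 = 0.2311
U = 1.1111 · 0.2311

0.2568


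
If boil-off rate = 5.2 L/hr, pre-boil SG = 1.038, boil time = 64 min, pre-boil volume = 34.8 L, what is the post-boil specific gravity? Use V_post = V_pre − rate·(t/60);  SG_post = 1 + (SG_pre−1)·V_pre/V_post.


V_post = 34.8 − 5.2·(64/60) = 29.2533
SG_post = 1 + (1.038 − 1)·34.8/29.2533

1.0452


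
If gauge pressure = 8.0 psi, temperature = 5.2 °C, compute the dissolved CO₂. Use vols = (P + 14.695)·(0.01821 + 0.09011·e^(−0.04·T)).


vols = (8.0 + 14.695)·(0.01821 + 0.09011·e^(−0.04·5.2))

2.0743 volumes


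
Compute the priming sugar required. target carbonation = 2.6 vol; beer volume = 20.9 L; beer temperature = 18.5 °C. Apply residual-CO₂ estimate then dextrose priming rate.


residual = 14.695·(0.01821 + 0.09011·e^(−0.04·T));  sugar = (target − residual)·4.0·V
residual = 14.695·(0.01821 + 0.09011·e^(−0.04·18.5)) = 0.8994
sugar = (2.6 − 0.8994)·4.0·20.9

142.1723 g


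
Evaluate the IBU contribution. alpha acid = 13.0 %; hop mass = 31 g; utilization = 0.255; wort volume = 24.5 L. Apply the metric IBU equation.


IBU = (α/100)·mass·U·1000 / V
IBU = (13.0/100)·31·0.255·1000 / 24.5

41.9449 IBU


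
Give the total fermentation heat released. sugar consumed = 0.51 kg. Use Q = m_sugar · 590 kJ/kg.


Q = 0.51 · 590

300.9000 kJ


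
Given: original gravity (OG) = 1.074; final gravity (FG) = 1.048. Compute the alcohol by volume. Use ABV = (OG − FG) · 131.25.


ABV = (1.074 − 1.048) · 131.25

3.4125 % ABV


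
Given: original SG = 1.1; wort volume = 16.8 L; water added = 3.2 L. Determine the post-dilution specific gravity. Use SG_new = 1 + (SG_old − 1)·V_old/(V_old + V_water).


pts = (1.1 − 1)·1000·16.8/(16.8 + 3.2) = 84.0000
SG_new = 1 + 84.0000/1000

1.0840


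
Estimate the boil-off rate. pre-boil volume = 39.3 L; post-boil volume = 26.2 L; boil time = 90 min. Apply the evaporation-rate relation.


rate = (V_pre − V_post) / (t_min/60)
rate = (39.3 − 26.2) / (90/60)

8.7333 L/hr


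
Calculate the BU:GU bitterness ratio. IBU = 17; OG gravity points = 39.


BU:GU = IBU / OG_points
BU:GU = 17 / 39

0.4359


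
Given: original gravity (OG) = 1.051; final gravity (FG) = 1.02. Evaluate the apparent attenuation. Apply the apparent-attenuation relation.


AA = (OG − FG)/(OG − 1) · 100
AA = (1.051 − 1.02)/(1.051 − 1) · 100

60.7843 %


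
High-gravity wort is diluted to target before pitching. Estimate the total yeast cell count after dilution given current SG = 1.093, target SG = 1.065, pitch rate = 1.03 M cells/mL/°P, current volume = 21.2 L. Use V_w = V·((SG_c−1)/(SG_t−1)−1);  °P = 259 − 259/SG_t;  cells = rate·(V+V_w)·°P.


V_w = 21.2·((1.093−1)/(1.065−1)−1) = 9.1323
V_final = 21.2 + 9.1323 = 30.3323
°P = 259 − 259/1.065 = 15.8075
cells = 1.03·30.3323·15.8075

493.8627 billion cells


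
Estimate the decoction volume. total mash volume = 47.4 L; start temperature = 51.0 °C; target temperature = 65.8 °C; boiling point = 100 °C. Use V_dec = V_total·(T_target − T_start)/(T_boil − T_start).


V_dec = 47.4·(65.8 − 51.0)/(100 − 51.0)

14.3167 L


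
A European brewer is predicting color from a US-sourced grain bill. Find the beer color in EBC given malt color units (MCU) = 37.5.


SRM = 1.4922·MCU^0.6859;  EBC = SRM·1.97
SRM = 1.4922·37.5^0.6859 = 17.9248
EBC = 17.9248·1.97

35.3119 EBC


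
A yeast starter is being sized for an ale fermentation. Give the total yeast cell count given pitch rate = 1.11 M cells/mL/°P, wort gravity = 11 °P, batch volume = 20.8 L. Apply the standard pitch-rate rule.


cells (billions) = rate · V_L · °P
cells = 1.11 · 20.8 · 11

253.9680 billion cells


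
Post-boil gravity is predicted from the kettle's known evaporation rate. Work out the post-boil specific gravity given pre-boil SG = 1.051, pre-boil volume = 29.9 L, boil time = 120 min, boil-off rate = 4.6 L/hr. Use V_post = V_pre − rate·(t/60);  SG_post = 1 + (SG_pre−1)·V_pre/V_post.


V_post = 29.9 − 4.6·(120/60) = 20.7000
SG_post = 1 + (1.051 − 1)·29.9/20.7000

1.0737


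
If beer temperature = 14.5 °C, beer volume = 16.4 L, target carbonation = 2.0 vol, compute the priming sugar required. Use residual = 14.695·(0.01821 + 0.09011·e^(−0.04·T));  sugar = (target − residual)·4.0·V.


residual = 14.695·(0.01821 + 0.09011·e^(−0.04·14.5)) = 1.0090
sugar = (2.0 − 1.0090)·4.0·16.4

65.0100 g


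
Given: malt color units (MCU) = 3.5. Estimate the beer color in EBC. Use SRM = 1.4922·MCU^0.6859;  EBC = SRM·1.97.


SRM = 1.4922·3.5^0.6859 = 3.5237
EBC = 3.5237·1.97

6.9418 EBC


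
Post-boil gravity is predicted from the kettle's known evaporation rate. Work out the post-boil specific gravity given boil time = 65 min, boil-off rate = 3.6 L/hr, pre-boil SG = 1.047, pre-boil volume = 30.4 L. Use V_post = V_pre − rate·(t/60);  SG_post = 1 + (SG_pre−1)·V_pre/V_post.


V_post = 30.4 − 3.6·(65/60) = 26.5000
SG_post = 1 + (1.047 − 1)·30.4/26.5000

1.0539


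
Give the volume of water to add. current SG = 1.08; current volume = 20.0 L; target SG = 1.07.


V_water = V·((SG_curr − 1)/(SG_target − 1) − 1)
V_water = 20.0·((1.08 − 1)/(1.07 − 1) − 1)

2.8571 L


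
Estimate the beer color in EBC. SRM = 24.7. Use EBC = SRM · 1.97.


EBC = 24.7 · 1.97

48.6590 EBC


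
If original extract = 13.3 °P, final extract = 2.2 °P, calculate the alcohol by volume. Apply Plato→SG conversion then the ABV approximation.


SG = 259/(259 − P);  ABV = (OG − FG)·131.25
OG = 259/(259 − 13.3) = 1.0541
FG = 259/(259 − 2.2) = 1.0086
ABV = (1.0541 − 1.0086)·131.25

5.9803 % ABV


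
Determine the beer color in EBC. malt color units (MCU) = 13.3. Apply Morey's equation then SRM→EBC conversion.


SRM = 1.4922·MCU^0.6859;  EBC = SRM·1.97
SRM = 1.4922·13.3^0.6859 = 8.8039
EBC = 8.8039·1.97

17.3438 EBC


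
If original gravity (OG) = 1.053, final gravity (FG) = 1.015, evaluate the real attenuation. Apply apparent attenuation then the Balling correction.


AA = (OG−FG)/(OG−1)·100;  RA = AA·0.8192
AA = (1.053 − 1.015)/(1.053 − 1)·100 = 71.6981
RA = 71.6981·0.8192

58.7351 %


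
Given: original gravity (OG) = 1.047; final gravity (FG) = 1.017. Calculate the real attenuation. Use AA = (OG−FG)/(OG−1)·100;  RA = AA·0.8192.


AA = (1.047 − 1.017)/(1.047 − 1)·100 = 63.8298
RA = 63.8298·0.8192

52.2894 %


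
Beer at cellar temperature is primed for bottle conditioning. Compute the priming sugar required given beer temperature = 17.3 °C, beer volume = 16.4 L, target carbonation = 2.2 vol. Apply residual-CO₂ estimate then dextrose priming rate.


residual = 14.695·(0.01821 + 0.09011·e^(−0.04·T));  sugar = (target − residual)·4.0·V
residual = 14.695·(0.01821 + 0.09011·e^(−0.04·17.3)) = 0.9304
sugar = (2.2 − 0.9304)·4.0·16.4

83.2832 g


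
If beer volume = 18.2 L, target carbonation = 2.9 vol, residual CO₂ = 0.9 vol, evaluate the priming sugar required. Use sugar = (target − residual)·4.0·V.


sugar = (2.9 − 0.9)·4.0·18.2

145.6000 g


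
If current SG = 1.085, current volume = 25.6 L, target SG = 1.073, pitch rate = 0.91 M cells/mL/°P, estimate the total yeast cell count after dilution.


V_w = V·((SG_c−1)/(SG_t−1)−1);  °P = 259 − 259/SG_t;  cells = rate·(V+V_w)·°P
V_w = 25.6·((1.085−1)/(1.073−1)−1) = 4.2082
V_final = 25.6 + 4.2082 = 29.8082
°P = 259 − 259/1.073 = 17.6207
cells = 0.91·29.8082·17.6207

477.9697 billion cells


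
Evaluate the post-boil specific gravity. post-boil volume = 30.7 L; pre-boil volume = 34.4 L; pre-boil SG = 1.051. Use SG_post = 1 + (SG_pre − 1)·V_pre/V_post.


pts_pre = (1.051 − 1)·1000 = 51.0000
pts_post = 51.0000·34.4/30.7 = 57.1466
SG_post = 1 + 57.1466/1000

1.0571


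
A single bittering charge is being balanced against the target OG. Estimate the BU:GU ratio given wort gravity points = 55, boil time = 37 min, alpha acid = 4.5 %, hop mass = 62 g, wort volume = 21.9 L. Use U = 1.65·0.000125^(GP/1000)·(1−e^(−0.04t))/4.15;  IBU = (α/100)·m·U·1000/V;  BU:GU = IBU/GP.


U = 1.65·0.000125^(55/1000)·(1−e^(−0.04·37))/4.15 = 0.1873
IBU = (4.5/100)·62·0.1873·1000/21.9 = 23.8642
BU:GU = 23.8642/55

0.4339


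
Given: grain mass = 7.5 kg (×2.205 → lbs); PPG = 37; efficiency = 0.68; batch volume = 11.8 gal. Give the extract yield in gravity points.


points = lbs × PPG × eff / vol
lbs = 7.5 × 2.205 = 16.5375
points = 16.5375 × 37 × 0.68 / 11.8

35.2613 points


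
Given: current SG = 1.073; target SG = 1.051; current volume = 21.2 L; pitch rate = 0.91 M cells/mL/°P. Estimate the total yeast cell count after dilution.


V_w = V·((SG_c−1)/(SG_t−1)−1);  °P = 259 − 259/SG_t;  cells = rate·(V+V_w)·°P
V_w = 21.2·((1.073−1)/(1.051−1)−1) = 9.1451
V_final = 21.2 + 9.1451 = 30.3451
°P = 259 − 259/1.051 = 12.5680
cells = 0.91·30.3451·12.5680

347.0541 billion cells


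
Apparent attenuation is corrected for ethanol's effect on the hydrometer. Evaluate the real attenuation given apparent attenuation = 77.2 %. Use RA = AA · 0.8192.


RA = 77.2 · 0.8192

63.2422 %


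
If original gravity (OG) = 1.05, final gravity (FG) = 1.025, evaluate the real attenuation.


AA = (OG−FG)/(OG−1)·100;  RA = AA·0.8192
AA = (1.05 − 1.025)/(1.05 − 1)·100 = 50.0000
RA = 50.0000·0.8192

40.9600 %


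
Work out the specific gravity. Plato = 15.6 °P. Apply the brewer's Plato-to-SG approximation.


SG = 259/(259 − P)
SG = 259/(259 − 15.6)

1.0641


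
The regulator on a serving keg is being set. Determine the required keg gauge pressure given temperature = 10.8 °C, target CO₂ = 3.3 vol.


psi = vols/(0.01821 + 0.09011·e^(−0.04·T)) − 14.695
psi = 3.3/(0.01821 + 0.09011·e^(−0.04·10.8)) − 14.695

28.3240 psi


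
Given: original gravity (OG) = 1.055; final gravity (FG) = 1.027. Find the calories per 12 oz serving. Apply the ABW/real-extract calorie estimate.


ABW = (OG−FG)·131.25·0.79/FG;  °P = 259 − 259/SG (for OG→OE and FG→AE);  RE = 0.1808·OE + 0.8192·AE;  Cal = (6.9·ABW + 4·(RE−0.1))·FG·3.55
ABW = (1.055 − 1.027)·131.25·0.79/1.027 = 2.8269
OE = 259 − 259/1.055 = 13.5024 °P
AE = 259 − 259/1.027 = 6.8092 °P
RE = 0.1808·13.5024 + 0.8192·6.8092 = 8.0193 °P
Cal = (6.9·2.8269 + 4·(8.0193−0.1))·1.027·3.55

186.6052 kcal


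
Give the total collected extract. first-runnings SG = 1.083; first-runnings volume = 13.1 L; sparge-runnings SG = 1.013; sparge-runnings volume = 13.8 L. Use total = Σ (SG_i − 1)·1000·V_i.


first = (1.083 − 1)·1000·13.1 = 1087.3000
sparge = (1.013 − 1)·1000·13.8 = 179.4000
total = 1087.3000 + 179.4000

1266.7000 gravity·L


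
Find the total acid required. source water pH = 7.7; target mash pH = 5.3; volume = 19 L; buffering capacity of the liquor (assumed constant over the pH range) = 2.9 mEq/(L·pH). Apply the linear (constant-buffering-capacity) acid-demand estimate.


acid = buffering capacity · (pH_source − pH_target) · V
acid = 2.9 · (7.7 − 5.3) · 19

132.2400 mEq


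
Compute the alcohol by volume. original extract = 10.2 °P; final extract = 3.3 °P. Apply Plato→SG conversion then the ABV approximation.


SG = 259/(259 − P);  ABV = (OG − FG)·131.25
OG = 259/(259 − 10.2) = 1.0410
FG = 259/(259 − 3.3) = 1.0129
ABV = (1.0410 − 1.0129)·131.25

3.6869 % ABV


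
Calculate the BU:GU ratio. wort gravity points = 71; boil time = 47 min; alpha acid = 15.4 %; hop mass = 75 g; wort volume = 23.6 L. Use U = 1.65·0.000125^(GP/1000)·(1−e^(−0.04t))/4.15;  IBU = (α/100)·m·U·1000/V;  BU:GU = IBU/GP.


U = 1.65·0.000125^(71/1000)·(1−e^(−0.04·47))/4.15 = 0.1780
IBU = (15.4/100)·75·0.1780·1000/23.6 = 87.1124
BU:GU = 87.1124/71

1.2269


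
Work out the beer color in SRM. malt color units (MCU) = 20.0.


SRM = 1.4922 · MCU^0.6859
SRM = 1.4922 · 20.0^0.6859

11.6467 SRM


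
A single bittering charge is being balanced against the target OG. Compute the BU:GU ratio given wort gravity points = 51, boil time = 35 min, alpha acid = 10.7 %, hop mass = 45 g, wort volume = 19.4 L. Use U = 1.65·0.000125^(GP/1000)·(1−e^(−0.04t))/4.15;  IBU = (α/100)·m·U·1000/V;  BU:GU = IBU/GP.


U = 1.65·0.000125^(51/1000)·(1−e^(−0.04·35))/4.15 = 0.1894
IBU = (10.7/100)·45·0.1894·1000/19.4 = 47.0111
BU:GU = 47.0111/51

0.9218


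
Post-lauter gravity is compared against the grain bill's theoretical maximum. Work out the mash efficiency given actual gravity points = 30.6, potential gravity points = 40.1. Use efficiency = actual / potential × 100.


efficiency = 30.6 / 40.1 × 100

76.3092 %


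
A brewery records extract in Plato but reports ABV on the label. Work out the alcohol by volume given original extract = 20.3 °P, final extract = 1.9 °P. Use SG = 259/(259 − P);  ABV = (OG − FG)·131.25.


OG = 259/(259 − 20.3) = 1.0850
FG = 259/(259 − 1.9) = 1.0074
ABV = (1.0850 − 1.0074)·131.25

10.1921 % ABV


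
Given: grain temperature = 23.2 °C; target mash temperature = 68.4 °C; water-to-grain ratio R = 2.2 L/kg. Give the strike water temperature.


T_strike = (0.41/R)·(T_mash − T_grain) + T_mash
T_strike = (0.41/2.2)·(68.4 − 23.2) + 68.4

76.8236 °C


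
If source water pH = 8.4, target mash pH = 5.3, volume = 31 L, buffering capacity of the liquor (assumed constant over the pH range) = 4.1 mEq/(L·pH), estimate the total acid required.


acid = buffering capacity · (pH_source − pH_target) · V
acid = 4.1 · (8.4 − 5.3) · 31

394.0100 mEq
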